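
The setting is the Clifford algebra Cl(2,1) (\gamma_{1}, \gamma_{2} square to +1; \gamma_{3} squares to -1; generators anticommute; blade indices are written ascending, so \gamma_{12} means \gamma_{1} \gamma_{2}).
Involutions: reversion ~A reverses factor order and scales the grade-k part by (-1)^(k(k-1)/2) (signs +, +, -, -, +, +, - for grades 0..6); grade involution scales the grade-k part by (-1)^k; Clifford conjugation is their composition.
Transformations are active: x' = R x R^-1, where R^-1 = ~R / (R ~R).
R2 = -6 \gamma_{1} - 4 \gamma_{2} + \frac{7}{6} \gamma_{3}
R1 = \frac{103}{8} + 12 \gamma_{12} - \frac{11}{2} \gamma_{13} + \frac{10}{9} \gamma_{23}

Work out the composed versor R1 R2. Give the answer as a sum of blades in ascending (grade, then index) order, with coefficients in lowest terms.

Distribute over the terms of R2 (each basis-blade product reordered to ascending indices, repeated generators contracted through their squares):
R1 (-6 \gamma_{1}) = -\frac{309}{4} \gamma_{1} + 72 \gamma_{2} - 33 \gamma_{3} - \frac{20}{3} \gamma_{123}
R1 (-4 \gamma_{2}) = -48 \gamma_{1} - \frac{103}{2} \gamma_{2} + \frac{40}{9} \gamma_{3} - 22 \gamma_{123}
R1 (\frac{7}{6} \gamma_{3}) = \frac{77}{12} \gamma_{1} - \frac{35}{27} \gamma_{2} + \frac{721}{48} \gamma_{3} + 14 \gamma_{123}
Summing the partial products and collecting blades:
Answer: -\frac{713}{6} \gamma_{1} + \frac{1037}{54} \gamma_{2} - \frac{1949}{144} \gamma_{3} - \frac{44}{3} \gamma_{123}


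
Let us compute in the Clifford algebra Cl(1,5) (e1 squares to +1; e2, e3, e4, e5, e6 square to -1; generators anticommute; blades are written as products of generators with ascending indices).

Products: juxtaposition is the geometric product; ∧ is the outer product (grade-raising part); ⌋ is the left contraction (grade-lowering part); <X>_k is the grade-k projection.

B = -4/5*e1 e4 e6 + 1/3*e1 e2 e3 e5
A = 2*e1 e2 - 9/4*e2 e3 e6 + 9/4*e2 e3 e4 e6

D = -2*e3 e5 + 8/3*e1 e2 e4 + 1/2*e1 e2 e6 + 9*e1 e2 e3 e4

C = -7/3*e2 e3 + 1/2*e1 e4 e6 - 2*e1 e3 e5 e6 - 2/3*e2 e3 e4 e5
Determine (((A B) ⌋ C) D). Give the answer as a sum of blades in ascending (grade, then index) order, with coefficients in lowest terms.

step 1: 2/3*e3 e5 + 9/5*e1 e2 e3 + 3/4*e1 e5 e6 + 8/5*e2 e4 e6 - 9/5*e1 e2 e3 e4 + 3/4*e1 e4 e5 e6
step 2: 3/2*e3 + 4/3*e1 e6 - 4/9*e2 e4
step 3: 32/27*e1 - 2/3*e2 + 3*e5 - 4*e1 e3 - 27/2*e1 e2 e4 - 2/9*e1 e4 e6 - 32/9*e2 e4 e6 + 4*e1 e2 e3 e4 + 3/4*e1 e2 e3 e6 - 8/3*e1 e3 e5 e6 - 8/9*e2 e3 e4 e5 + 12*e2 e3 e4 e6
Answer: 32/27*e1 - 2/3*e2 + 3*e5 - 4*e1 e3 - 27/2*e1 e2 e4 - 2/9*e1 e4 e6 - 32/9*e2 e4 e6 + 4*e1 e2 e3 e4 + 3/4*e1 e2 e3 e6 - 8/3*e1 e3 e5 e6 - 8/9*e2 e3 e4 e5 + 12*e2 e3 e4 e6


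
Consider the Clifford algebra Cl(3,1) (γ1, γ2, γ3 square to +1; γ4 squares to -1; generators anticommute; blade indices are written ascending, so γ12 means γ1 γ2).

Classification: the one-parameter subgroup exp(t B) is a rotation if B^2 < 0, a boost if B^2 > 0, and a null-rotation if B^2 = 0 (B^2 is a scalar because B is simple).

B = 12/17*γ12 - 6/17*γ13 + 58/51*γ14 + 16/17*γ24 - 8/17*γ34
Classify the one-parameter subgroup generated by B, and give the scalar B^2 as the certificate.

B^2 term by term: the squares give (12/17)^2*(γ12)^2 + (-6/17)^2*(γ13)^2 + (58/51)^2*(γ14)^2 + (16/17)^2*(γ24)^2 + (-8/17)^2*(γ34)^2 = 144/289*(-1) + 36/289*(-1) + 3364/2601*(+1) + 256/289*(+1) + 64/289*(+1) = 16/9 (each basis 2-blade squares to minus the product of its generators' squares); cross terms between blades sharing an index anticommute and cancel; the commuting (index-disjoint) pairs give grade-4 terms 2*c*c'*(blade product), which cancel blade by blade — γ1234: -192/289 + 192/289 = 0 — confirming B is simple. So B^2 = 16/9.
Answer: boost, certificate B^2 = 16/9. The scalar 16/9 is the complete invariant here: its sign names the subgroup type.


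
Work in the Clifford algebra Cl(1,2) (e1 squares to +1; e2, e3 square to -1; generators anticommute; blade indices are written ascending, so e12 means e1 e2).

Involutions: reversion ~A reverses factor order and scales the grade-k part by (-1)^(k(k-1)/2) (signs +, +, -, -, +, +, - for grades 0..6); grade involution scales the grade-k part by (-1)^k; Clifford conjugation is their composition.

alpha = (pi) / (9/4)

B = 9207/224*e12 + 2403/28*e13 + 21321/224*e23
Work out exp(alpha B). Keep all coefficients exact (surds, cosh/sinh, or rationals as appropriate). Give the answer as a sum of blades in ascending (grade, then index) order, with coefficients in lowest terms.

B^2 term by term: the squares give (9207/224)^2*(e12)^2 + (2403/28)^2*(e13)^2 + (21321/224)^2*(e23)^2 = 84768849/50176*(+1) + 5774409/784*(+1) + 454585041/50176*(-1) = -81/16 (each basis 2-blade squares to minus the product of its generators' squares); cross terms between blades sharing an index anticommute and cancel. So B^2 = -81/16.
B^2 = -81/16 — B^2 < 0, so the exponential closes trigonometrically: l = 9/4, alpha*l = pi, so exp(alpha B) = cos(pi) + (sin(pi)/(9/4))*B = -1 + (0)*B.
Answer: -1


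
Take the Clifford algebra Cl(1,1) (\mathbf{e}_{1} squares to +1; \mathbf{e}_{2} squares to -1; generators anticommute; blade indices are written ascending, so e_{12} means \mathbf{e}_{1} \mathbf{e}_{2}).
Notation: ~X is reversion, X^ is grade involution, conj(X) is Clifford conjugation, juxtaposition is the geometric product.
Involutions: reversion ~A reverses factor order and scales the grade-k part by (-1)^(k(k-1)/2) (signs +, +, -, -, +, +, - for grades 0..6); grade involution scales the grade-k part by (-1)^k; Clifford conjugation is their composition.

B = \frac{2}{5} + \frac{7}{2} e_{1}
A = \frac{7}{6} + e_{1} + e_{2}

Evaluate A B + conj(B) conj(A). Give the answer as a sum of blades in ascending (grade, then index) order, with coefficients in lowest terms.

first term: \frac{119}{30} + \frac{269}{60} e_{1} + \frac{2}{5} e_{2} - \frac{7}{2} e_{12}
second term: \frac{119}{30} - \frac{269}{60} e_{1} - \frac{2}{5} e_{2} + \frac{7}{2} e_{12}
Answer: \frac{119}{15}


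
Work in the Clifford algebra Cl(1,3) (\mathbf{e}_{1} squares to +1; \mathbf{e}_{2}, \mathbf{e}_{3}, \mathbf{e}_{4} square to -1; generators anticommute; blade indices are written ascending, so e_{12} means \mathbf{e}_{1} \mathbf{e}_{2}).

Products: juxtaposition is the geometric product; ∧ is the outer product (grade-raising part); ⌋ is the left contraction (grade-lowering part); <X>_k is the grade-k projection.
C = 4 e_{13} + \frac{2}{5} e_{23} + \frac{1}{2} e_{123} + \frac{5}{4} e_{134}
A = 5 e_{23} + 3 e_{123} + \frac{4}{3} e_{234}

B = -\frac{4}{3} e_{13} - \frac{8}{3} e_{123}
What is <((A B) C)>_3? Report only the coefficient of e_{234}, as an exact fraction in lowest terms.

step 1: 8 + \frac{40}{3} e_{1} + 4 e_{2} + \frac{20}{3} e_{12} - \frac{32}{9} e_{14} + \frac{16}{9} e_{124}
step 2: \frac{2678}{45} e_{3} + \frac{94}{3} e_{13} - \frac{656}{45} e_{23} + \frac{14}{9} e_{34} - \frac{20}{3} e_{123} + \frac{418}{45} e_{134} - \frac{41}{3} e_{234} - \frac{289}{45} e_{1234}
step 3: -\frac{20}{3} e_{123} + \frac{418}{45} e_{134} - \frac{41}{3} e_{234}
Answer: -\frac{41}{3}


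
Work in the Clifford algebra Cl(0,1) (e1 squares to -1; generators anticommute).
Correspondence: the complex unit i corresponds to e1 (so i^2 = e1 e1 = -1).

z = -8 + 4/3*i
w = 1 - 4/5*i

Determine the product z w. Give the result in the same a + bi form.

In blades: z = -8 + 4/3*e1, w = 1 - 4/5*e1.
Distribute z over w term by term (generator squares from the signature, products reordered to ascending indices): (-8)*w = -8 + 32/5*e1; (4/3*e1)*w = 16/15 + 4/3*e1.
Sum: -104/15 + 116/15*e1; translating back through the correspondence:
Answer: -104/15 + 116/15*i


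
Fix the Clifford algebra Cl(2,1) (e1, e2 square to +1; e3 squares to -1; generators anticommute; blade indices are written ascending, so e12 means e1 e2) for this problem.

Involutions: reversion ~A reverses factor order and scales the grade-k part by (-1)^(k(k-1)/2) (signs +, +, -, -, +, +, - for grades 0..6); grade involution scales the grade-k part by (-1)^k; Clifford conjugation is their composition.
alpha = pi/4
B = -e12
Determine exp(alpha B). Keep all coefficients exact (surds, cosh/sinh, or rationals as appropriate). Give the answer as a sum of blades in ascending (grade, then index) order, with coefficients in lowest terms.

B^2 = (-1)^2*(e12)^2 = 1*(-1) = -1 (a basis 2-blade squares to minus the product of its generators' squares).
B^2 = -1 — since the square is negative, the closed form is circular: l = 1, alpha*l = pi/4, so exp(alpha B) = cos(pi/4) + (sin(pi/4)/1)*B = sqrt(2)/2 + (sqrt(2)/2)*B.
Answer: sqrt(2)/2 - sqrt(2)/2*e12


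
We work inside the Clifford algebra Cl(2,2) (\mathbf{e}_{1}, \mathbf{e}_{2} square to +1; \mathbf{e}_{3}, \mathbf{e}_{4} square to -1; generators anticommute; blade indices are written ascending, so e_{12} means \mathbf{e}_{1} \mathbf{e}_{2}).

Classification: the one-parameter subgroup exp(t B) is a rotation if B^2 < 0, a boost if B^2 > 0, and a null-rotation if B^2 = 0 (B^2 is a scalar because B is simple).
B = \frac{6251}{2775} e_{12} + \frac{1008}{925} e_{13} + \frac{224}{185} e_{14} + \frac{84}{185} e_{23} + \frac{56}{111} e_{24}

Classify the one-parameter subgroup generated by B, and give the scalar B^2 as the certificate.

B^2 term by term: the squares give (\frac{6251}{2775})^2*(e_{12})^2 + (\frac{1008}{925})^2*(e_{13})^2 + (\frac{224}{185})^2*(e_{14})^2 + (\frac{84}{185})^2*(e_{23})^2 + (\frac{56}{111})^2*(e_{24})^2 = \frac{39075001}{7700625}*(-1) + \frac{1016064}{855625}*(+1) + \frac{50176}{34225}*(+1) + \frac{7056}{34225}*(+1) + \frac{3136}{12321}*(+1) = -\frac{49}{25} (each basis 2-blade squares to minus the product of its generators' squares); cross terms between blades sharing an index anticommute and cancel; the commuting (index-disjoint) pairs give grade-4 terms 2*c*c'*(blade product), which cancel blade by blade — e_{1234}: -\frac{37632}{34225} + \frac{37632}{34225} = 0 — confirming B is simple. So B^2 = -\frac{49}{25}.
Answer: rotation, certificate B^2 = -\frac{49}{25}. Certificate logic: -\frac{49}{25} is a conjugation-invariant scalar, so its sign fixes rotation versus boost versus null-rotation outright.


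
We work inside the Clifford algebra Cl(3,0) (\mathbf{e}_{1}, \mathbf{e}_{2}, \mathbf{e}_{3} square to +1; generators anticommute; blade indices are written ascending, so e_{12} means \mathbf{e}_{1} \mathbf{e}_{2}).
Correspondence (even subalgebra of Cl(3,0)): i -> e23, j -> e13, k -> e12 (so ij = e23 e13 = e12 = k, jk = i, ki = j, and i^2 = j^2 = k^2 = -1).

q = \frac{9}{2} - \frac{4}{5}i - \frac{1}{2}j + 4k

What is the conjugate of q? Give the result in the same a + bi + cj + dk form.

In blades: q = \frac{9}{2} + 4 e_{12} - \frac{1}{2} e_{13} - \frac{4}{5} e_{23}.
Quaternion conjugation is reversion on the even subalgebra: the scalar is fixed and every grade-2 blade flips sign, giving \frac{9}{2} - 4 e_{12} + \frac{1}{2} e_{13} + \frac{4}{5} e_{23}; translating back:
Answer: \frac{9}{2} + \frac{4}{5}i + \frac{1}{2}j - 4k


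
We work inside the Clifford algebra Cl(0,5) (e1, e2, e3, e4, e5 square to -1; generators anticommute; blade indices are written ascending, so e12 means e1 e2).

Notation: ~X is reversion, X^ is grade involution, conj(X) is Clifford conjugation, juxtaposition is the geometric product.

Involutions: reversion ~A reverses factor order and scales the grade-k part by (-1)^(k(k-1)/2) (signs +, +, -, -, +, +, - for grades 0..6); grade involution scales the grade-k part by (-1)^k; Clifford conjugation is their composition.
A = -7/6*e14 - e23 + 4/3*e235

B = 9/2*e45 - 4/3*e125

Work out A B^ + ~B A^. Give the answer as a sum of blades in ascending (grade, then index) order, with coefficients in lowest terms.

first term: -16/9*e13 + 21/4*e15 - 4/3*e135 + 6*e234 + 14/9*e245 - 9/2*e2345
second term: -16/9*e13 + 21/4*e15 + 4/3*e135 - 6*e234 - 14/9*e245 + 9/2*e2345
Answer: -32/9*e13 + 21/2*e15


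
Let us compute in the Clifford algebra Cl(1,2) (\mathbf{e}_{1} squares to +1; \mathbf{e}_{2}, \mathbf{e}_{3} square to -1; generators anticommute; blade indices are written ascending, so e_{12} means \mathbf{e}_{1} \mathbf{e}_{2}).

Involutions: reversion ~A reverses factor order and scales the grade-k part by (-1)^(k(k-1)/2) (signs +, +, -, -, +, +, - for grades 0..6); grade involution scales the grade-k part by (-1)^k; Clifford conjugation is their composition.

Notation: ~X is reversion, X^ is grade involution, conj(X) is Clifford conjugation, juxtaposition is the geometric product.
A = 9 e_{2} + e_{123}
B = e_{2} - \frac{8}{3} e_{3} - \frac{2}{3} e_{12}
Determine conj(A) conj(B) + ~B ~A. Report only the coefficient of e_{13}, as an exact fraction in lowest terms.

first term: -9 - 6 e_{1} + \frac{2}{3} e_{3} - \frac{8}{3} e_{12} - e_{13} - 24 e_{23}
second term: -9 - 6 e_{1} - \frac{2}{3} e_{3} - \frac{8}{3} e_{12} - e_{13} + 24 e_{23}
Answer: -2


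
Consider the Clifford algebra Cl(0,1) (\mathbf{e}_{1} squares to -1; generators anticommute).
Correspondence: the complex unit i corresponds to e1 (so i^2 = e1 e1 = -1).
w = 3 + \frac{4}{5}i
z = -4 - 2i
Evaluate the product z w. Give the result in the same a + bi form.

In blades: z = -4 - 2 e_{1}, w = 3 + \frac{4}{5} e_{1}.
Distribute z over w term by term (generator squares from the signature, products reordered to ascending indices): (-4)*w = -12 - \frac{16}{5} e_{1}; (-2 e_{1})*w = \frac{8}{5} - 6 e_{1}.
Sum: -\frac{52}{5} - \frac{46}{5} e_{1}; translating back through the correspondence:
Answer: -\frac{52}{5} - \frac{46}{5}i


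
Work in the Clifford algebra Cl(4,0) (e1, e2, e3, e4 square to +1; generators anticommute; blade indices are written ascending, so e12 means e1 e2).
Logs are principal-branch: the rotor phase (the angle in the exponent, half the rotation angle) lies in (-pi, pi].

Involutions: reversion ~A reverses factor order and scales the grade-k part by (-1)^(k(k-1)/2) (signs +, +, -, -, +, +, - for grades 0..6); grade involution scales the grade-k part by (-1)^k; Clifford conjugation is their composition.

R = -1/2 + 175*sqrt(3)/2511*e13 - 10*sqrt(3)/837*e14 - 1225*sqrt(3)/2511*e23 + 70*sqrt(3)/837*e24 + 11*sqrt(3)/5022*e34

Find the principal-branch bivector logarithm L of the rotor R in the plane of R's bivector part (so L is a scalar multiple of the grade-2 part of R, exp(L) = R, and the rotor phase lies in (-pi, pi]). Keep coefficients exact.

The scalar part of R is -1/2, which fixes the principal-branch rotor phase; the unit plane is then the bivector part divided by the sine of that phase, and L is that plane scaled by the phase.
Concretely: cos(phase) = -1/2 gives phase = ±2*pi/3, and since phase/sin(phase) is even the sign is immaterial: L = (phase/sin(phase)) * <R>_2 = (4*sqrt(3)*pi/9) * <R>_2.
Answer: 700*pi/7533*e13 - 40*pi/2511*e14 - 4900*pi/7533*e23 + 280*pi/2511*e24 + 22*pi/7533*e34


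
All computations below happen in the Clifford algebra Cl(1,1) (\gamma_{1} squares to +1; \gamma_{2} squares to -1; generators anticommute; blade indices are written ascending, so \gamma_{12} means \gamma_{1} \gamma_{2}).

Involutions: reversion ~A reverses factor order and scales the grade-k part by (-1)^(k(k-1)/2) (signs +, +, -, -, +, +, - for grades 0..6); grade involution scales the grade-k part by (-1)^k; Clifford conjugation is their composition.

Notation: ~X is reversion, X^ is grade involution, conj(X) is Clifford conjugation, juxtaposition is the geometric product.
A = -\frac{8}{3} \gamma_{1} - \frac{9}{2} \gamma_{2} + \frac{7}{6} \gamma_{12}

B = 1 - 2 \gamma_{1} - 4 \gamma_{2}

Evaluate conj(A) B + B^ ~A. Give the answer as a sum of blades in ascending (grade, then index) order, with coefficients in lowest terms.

first term: \frac{38}{3} - 2 \gamma_{1} + \frac{13}{6} \gamma_{2} - \frac{17}{6} \gamma_{12}
second term: \frac{38}{3} - \frac{22}{3} \gamma_{1} - \frac{41}{6} \gamma_{2} + \frac{1}{2} \gamma_{12}
Answer: \frac{76}{3} - \frac{28}{3} \gamma_{1} - \frac{14}{3} \gamma_{2} - \frac{7}{3} \gamma_{12}


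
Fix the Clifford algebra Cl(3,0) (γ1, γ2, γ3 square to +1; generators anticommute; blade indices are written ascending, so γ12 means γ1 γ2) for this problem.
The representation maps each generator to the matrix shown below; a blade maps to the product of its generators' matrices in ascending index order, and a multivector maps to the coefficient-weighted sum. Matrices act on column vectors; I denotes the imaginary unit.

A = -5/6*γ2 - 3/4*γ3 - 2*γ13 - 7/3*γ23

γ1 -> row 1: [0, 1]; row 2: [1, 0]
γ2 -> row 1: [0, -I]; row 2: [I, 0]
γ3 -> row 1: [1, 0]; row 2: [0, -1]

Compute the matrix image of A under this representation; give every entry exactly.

Bivector images (products of the table entries): rho(γ13) = rho(γ1)rho(γ3) = row 1: [0, -1]; row 2: [1, 0]; rho(γ23) = rho(γ2)rho(γ3) = row 1: [0, I]; row 2: [I, 0].
M = (-5/6)*rho(γ2) + (-3/4)*rho(γ3) + (-2)*rho(γ13) + (-7/3)*rho(γ23), summed entrywise:
Answer: row 1: [-3/4, 2 - 3*I/2]; row 2: [-2 - 19*I/6, 3/4]


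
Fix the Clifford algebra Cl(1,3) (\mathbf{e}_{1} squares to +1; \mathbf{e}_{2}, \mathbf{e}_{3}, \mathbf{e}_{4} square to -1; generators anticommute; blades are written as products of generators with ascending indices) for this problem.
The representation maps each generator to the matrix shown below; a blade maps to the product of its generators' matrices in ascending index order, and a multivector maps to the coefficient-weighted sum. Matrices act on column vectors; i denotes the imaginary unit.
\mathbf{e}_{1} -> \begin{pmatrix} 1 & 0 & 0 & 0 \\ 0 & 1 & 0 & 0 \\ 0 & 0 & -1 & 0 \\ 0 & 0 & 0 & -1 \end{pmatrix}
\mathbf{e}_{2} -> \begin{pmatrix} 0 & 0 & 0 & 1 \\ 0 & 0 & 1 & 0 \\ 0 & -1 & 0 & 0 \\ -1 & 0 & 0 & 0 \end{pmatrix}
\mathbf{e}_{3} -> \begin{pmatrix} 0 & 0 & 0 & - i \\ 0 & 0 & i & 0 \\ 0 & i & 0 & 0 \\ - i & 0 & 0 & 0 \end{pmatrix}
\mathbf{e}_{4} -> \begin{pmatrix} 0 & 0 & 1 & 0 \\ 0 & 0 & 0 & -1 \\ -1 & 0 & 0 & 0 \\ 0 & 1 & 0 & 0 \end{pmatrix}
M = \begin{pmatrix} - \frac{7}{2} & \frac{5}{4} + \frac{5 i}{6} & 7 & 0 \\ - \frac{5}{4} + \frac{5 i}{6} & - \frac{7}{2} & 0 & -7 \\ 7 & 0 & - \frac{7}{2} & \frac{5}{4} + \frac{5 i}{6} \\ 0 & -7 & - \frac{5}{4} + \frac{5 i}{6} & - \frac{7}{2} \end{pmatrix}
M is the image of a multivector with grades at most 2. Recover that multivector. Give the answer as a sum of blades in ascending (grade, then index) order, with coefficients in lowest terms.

Method: the blade images are trace-orthogonal — tr(rho(e_A) rho(e_B)^-1) = 4 if A = B and 0 otherwise — and rho(e_A)^-1 = (e_A)^2 * rho(e_A) with (e_A)^2 = +1 or -1, so the coefficient of e_A in the preimage is (e_A)^2 * tr(M rho(e_A))/4.
Nonzero projections over blades of grade <= 2: 1: (1)^2 = +1, tr(M 1) = -14, coefficient -\frac{7}{2}; e_{1} e_{4}: (e_{1} e_{4})^2 = +1, tr(M rho(e_{1} e_{4})) = 28, coefficient 7; e_{2} e_{4}: (e_{2} e_{4})^2 = -1, tr(M rho(e_{2} e_{4})) = -5, coefficient \frac{5}{4}; e_{3} e_{4}: (e_{3} e_{4})^2 = -1, tr(M rho(e_{3} e_{4})) = \frac{10}{3}, coefficient -\frac{5}{6}. Every other blade of grade <= 2 projects to 0.
Answer: -\frac{7}{2} + 7 e_{1} e_{4} + \frac{5}{4} e_{2} e_{4} - \frac{5}{6} e_{3} e_{4}


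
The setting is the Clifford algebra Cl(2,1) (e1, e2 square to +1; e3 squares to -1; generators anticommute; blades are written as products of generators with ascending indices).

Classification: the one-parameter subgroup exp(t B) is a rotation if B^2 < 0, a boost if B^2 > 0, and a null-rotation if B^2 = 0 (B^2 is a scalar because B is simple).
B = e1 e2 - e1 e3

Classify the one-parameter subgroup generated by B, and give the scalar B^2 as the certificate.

B^2 term by term: the squares give (1)^2*(e1 e2)^2 + (-1)^2*(e1 e3)^2 = 1*(-1) + 1*(+1) = 0 (each basis 2-blade squares to minus the product of its generators' squares); cross terms between blades sharing an index anticommute and cancel. So B^2 = 0.
Answer: null-rotation, certificate B^2 = 0. Certificate logic: 0 is a conjugation-invariant scalar, so its sign fixes rotation versus boost versus null-rotation outright.


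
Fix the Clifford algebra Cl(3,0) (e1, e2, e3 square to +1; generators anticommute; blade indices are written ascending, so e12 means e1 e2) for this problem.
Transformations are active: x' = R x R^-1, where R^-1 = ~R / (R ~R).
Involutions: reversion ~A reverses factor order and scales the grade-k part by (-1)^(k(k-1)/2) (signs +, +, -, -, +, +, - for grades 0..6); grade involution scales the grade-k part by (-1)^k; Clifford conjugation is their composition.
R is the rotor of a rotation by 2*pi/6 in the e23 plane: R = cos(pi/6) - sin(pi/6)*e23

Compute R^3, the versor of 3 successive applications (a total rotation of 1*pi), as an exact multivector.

The rotor phase is half the rotation angle and phases add under composition, so 3 steps in the e23 plane accumulate phase 3*(pi/6) = pi/2: R^3 = cos(pi/2) - sin(pi/2)*e23.
cos(pi/2) = 0 and sin(pi/2) = 1, so R^3 = -e23. The net rotation is 1*pi; the rotor keeps the half-angle phase exactly.
Answer: -e23


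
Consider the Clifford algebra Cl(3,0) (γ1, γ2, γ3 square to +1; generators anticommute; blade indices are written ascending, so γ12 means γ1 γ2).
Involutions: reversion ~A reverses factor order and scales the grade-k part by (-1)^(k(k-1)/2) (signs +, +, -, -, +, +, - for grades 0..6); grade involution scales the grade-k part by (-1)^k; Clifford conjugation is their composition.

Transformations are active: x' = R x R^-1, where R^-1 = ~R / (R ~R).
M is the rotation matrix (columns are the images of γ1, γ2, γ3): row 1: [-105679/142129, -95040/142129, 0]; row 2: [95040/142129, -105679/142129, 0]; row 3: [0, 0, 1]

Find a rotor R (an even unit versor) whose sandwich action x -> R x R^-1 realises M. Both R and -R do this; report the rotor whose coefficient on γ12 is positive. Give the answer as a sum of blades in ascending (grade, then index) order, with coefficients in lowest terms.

Method: write R = a + b12*γ12 + b13*γ13 + b23*γ23 with a^2 + b12^2 + b13^2 + b23^2 = 1 (so R^-1 = ~R). Expanding the columns R e_j ~R gives tr M = 4a^2 - 1 and, from the antisymmetric part, M21 - M12 = -4a*b12, M13 - M31 = 4a*b13, M32 - M23 = -4a*b23.
Here tr M = -69229/142129, so a^2 = (1 + tr M)/4 = 18225/142129 and a = ±135/377. Taking a = 135/377: M21 - M12 = 190080/142129, M13 - M31 = 0, M32 - M23 = 0, giving b12 = -352/377, b13 = 0, b23 = 0, i.e. R = 135/377 - 352/377*γ12.
Its γ12 coefficient is negative, so report the other preimage -R.
Answer: -135/377 + 352/377*γ12. Recall the cover is two-to-one: with M of trace -69229/142129, both preimages act alike, and the stated γ12 sign chooses the sheet.


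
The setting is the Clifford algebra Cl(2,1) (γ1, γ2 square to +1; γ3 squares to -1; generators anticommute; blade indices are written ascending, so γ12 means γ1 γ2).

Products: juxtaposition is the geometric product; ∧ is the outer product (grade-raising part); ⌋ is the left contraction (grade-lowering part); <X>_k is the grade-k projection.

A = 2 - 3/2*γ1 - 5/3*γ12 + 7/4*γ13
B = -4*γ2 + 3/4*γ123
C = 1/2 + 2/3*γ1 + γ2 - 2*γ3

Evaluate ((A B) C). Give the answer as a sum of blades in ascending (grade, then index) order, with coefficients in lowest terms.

step 1: 20/3*γ1 - 149/16*γ2 + 5/4*γ3 + 6*γ12 - 9/8*γ23 + 17/2*γ123
step 2: -341/144 + 28/3*γ1 - 349/32*γ2 + 7/4*γ3 + 263/8*γ12 - 68/3*γ13 + 1079/48*γ23 - 17/2*γ123
Answer: -341/144 + 28/3*γ1 - 349/32*γ2 + 7/4*γ3 + 263/8*γ12 - 68/3*γ13 + 1079/48*γ23 - 17/2*γ123


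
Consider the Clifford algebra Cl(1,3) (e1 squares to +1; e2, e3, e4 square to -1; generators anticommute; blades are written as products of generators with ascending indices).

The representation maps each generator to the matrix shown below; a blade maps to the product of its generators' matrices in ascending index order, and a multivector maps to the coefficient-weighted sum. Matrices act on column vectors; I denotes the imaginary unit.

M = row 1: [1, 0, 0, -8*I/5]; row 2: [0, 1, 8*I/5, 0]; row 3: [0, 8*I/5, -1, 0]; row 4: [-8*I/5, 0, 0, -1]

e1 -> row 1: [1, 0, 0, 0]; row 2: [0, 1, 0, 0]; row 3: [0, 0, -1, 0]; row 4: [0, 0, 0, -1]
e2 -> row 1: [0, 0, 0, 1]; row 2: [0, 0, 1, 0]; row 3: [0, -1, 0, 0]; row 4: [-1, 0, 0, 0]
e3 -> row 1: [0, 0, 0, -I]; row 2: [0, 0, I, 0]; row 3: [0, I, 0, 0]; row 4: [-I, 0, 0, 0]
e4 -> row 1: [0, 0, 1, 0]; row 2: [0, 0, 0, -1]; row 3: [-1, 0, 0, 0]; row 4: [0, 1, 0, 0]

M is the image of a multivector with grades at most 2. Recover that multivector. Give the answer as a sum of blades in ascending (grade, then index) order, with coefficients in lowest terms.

Method: the blade images are trace-orthogonal — tr(rho(e_A) rho(e_B)^-1) = 4 if A = B and 0 otherwise — and rho(e_A)^-1 = (e_A)^2 * rho(e_A) with (e_A)^2 = +1 or -1, so the coefficient of e_A in the preimage is (e_A)^2 * tr(M rho(e_A))/4.
Nonzero projections over blades of grade <= 2: e1: (e1)^2 = +1, tr(M rho(e1)) = 4, coefficient 1; e3: (e3)^2 = -1, tr(M rho(e3)) = -32/5, coefficient 8/5. Every other blade of grade <= 2 projects to 0.
Answer: e1 + 8/5*e3


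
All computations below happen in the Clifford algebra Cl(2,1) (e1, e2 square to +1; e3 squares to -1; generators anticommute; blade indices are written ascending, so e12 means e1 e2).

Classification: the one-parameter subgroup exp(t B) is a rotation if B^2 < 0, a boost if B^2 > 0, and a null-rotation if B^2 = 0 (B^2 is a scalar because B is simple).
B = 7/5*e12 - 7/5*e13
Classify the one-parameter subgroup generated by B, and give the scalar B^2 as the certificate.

B^2 term by term: the squares give (7/5)^2*(e12)^2 + (-7/5)^2*(e13)^2 = 49/25*(-1) + 49/25*(+1) = 0 (each basis 2-blade squares to minus the product of its generators' squares); cross terms between blades sharing an index anticommute and cancel. So B^2 = 0.
Answer: null-rotation, certificate B^2 = 0. The class reads off the invariant scalar 0 directly.


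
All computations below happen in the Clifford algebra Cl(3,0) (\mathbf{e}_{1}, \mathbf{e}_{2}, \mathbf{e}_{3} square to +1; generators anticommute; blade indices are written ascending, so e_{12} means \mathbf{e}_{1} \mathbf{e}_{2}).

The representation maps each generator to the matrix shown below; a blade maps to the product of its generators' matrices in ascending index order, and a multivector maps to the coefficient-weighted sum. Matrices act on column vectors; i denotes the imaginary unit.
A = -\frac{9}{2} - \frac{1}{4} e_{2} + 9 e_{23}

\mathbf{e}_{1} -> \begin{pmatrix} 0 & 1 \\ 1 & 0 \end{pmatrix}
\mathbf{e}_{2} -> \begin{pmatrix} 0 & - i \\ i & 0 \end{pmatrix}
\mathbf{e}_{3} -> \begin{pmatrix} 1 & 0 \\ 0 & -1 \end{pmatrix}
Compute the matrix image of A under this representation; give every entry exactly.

Bivector images (products of the table entries): rho(e_{23}) = rho(\mathbf{e}_{2})rho(\mathbf{e}_{3}) = \begin{pmatrix} 0 & i \\ i & 0 \end{pmatrix}.
M = (-\frac{9}{2})*1 + (-\frac{1}{4})*rho(e_{2}) + (9)*rho(e_{23}), summed entrywise (1 is the identity matrix):
Answer: \begin{pmatrix} - \frac{9}{2} & \frac{37 i}{4} \\ \frac{35 i}{4} & - \frac{9}{2} \end{pmatrix}


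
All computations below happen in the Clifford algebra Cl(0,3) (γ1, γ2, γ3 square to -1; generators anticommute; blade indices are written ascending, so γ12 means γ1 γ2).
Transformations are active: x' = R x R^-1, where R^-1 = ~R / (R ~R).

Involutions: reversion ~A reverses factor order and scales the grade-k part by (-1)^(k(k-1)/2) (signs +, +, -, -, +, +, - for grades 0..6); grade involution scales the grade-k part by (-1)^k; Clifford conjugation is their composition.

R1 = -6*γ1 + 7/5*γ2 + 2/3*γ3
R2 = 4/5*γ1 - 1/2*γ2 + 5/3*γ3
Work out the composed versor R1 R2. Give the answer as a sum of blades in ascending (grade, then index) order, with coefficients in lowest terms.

Distribute over the terms of R1 (each basis-blade product reordered to ascending indices, repeated generators contracted through their squares):
(-6*γ1) R2 = 24/5 + 3*γ12 - 10*γ13
(7/5*γ2) R2 = 7/10 - 28/25*γ12 + 7/3*γ23
(2/3*γ3) R2 = -10/9 - 8/15*γ13 + 1/3*γ23
Summing the partial products and collecting blades:
Answer: 79/18 + 47/25*γ12 - 158/15*γ13 + 8/3*γ23


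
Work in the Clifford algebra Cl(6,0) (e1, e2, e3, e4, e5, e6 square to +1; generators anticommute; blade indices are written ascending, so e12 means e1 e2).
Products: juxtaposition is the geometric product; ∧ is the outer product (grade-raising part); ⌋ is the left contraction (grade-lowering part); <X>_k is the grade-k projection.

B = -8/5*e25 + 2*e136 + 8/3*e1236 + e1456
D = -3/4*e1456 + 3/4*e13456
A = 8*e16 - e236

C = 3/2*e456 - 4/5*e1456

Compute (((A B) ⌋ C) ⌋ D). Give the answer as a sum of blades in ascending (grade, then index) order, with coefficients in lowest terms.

step 1: -8/3*e1 + 16*e3 - 2*e12 - 64/3*e23 - 8*e45 - 8/5*e356 - 64/5*e1256 + e12345
step 2: 12*e6 - 32/5*e16 + 32/15*e456
step 3: -8/5*e1 - 8/5*e13 - 24/5*e45 + 9*e145 - 24/5*e345 + 9*e1345
Answer: -8/5*e1 - 8/5*e13 - 24/5*e45 + 9*e145 - 24/5*e345 + 9*e1345


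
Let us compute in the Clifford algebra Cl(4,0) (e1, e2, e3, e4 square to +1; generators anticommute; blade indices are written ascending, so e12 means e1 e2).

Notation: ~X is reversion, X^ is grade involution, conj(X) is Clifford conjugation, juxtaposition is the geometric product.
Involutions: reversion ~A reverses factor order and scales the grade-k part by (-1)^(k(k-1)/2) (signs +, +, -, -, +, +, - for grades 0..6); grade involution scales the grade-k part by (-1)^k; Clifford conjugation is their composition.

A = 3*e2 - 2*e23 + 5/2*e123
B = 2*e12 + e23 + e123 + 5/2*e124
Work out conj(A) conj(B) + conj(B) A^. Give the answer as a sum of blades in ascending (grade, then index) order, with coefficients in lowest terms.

first term: -1/2 - 11/2*e1 + 8*e3 + 7*e13 + 15/2*e14 - 25/4*e34 - 5*e134
second term: 1/2 + 11/2*e1 - 8*e3 + 7*e13 + 15/2*e14 - 25/4*e34 - 5*e134
Answer: 14*e13 + 15*e14 - 25/2*e34 - 10*e134


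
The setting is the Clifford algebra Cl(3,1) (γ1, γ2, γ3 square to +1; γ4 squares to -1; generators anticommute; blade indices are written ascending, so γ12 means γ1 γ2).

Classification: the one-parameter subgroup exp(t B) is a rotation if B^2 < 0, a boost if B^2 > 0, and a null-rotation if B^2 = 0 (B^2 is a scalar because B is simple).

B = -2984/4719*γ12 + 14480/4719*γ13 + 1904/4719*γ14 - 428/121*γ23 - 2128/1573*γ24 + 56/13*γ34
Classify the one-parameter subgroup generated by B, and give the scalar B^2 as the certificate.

B^2 term by term: the squares give (-2984/4719)^2*(γ12)^2 + (14480/4719)^2*(γ13)^2 + (1904/4719)^2*(γ14)^2 + (-428/121)^2*(γ23)^2 + (-2128/1573)^2*(γ24)^2 + (56/13)^2*(γ34)^2 = 8904256/22268961*(-1) + 209670400/22268961*(-1) + 3625216/22268961*(+1) + 183184/14641*(-1) + 4528384/2474329*(+1) + 3136/169*(+1) = -16/9 (each basis 2-blade squares to minus the product of its generators' squares); cross terms between blades sharing an index anticommute and cancel; the commuting (index-disjoint) pairs give grade-4 terms 2*c*c'*(blade product), which cancel blade by blade — γ1234: -334208/61347 + 61626880/7422987 - 1629824/570999 = 0 — confirming B is simple. So B^2 = -16/9.
Answer: rotation, certificate B^2 = -16/9. B^2 = -16/9 is basis-independent, so its sign is the whole story.


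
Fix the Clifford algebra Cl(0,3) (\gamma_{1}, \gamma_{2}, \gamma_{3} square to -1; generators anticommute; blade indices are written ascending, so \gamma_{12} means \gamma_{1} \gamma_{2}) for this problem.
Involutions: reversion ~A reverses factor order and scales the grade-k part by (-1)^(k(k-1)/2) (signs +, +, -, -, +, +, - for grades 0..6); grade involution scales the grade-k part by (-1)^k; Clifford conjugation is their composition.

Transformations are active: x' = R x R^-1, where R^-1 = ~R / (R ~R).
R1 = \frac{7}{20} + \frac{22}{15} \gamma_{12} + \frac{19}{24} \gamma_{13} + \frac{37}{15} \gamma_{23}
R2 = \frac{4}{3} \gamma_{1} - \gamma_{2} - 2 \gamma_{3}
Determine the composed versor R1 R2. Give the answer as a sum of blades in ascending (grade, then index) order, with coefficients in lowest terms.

Distribute over the terms of R2 (each basis-blade product reordered to ascending indices, repeated generators contracted through their squares):
R1 (\frac{4}{3} \gamma_{1}) = \frac{7}{15} \gamma_{1} + \frac{88}{45} \gamma_{2} + \frac{19}{18} \gamma_{3} + \frac{148}{45} \gamma_{123}
R1 (-\gamma_{2}) = \frac{22}{15} \gamma_{1} - \frac{7}{20} \gamma_{2} - \frac{37}{15} \gamma_{3} + \frac{19}{24} \gamma_{123}
R1 (-2 \gamma_{3}) = \frac{19}{12} \gamma_{1} + \frac{74}{15} \gamma_{2} - \frac{7}{10} \gamma_{3} - \frac{44}{15} \gamma_{123}
Summing the partial products and collecting blades:
Answer: \frac{211}{60} \gamma_{1} + \frac{1177}{180} \gamma_{2} - \frac{19}{9} \gamma_{3} + \frac{413}{360} \gamma_{123}


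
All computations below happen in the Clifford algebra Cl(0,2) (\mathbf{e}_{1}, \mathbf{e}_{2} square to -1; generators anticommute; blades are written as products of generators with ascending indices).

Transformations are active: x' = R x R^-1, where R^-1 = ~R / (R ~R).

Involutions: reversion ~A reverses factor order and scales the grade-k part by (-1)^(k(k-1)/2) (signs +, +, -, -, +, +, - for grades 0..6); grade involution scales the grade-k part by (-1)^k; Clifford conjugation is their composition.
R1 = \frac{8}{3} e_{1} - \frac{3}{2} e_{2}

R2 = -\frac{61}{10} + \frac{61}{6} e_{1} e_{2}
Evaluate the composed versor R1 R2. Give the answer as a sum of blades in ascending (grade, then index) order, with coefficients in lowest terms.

Distribute over the terms of R1 (each basis-blade product reordered to ascending indices, repeated generators contracted through their squares):
(\frac{8}{3} e_{1}) R2 = -\frac{244}{15} e_{1} - \frac{244}{9} e_{2}
(-\frac{3}{2} e_{2}) R2 = -\frac{61}{4} e_{1} + \frac{183}{20} e_{2}
Summing the partial products and collecting blades:
Answer: -\frac{1891}{60} e_{1} - \frac{3233}{180} e_{2}


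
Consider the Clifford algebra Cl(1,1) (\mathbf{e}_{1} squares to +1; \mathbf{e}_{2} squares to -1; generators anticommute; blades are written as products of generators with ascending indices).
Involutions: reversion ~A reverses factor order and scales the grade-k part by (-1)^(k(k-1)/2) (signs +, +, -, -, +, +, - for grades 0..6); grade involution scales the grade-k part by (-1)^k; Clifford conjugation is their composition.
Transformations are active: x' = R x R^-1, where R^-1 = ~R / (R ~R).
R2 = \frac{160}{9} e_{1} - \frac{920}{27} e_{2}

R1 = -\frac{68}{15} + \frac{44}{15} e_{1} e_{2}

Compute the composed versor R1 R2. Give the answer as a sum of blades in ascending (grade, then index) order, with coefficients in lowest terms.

Distribute over the terms of R1 (each basis-blade product reordered to ascending indices, repeated generators contracted through their squares):
(-\frac{68}{15}) R2 = -\frac{2176}{27} e_{1} + \frac{12512}{81} e_{2}
(\frac{44}{15} e_{1} e_{2}) R2 = \frac{8096}{81} e_{1} - \frac{1408}{27} e_{2}
Summing the partial products and collecting blades:
Answer: \frac{1568}{81} e_{1} + \frac{8288}{81} e_{2}


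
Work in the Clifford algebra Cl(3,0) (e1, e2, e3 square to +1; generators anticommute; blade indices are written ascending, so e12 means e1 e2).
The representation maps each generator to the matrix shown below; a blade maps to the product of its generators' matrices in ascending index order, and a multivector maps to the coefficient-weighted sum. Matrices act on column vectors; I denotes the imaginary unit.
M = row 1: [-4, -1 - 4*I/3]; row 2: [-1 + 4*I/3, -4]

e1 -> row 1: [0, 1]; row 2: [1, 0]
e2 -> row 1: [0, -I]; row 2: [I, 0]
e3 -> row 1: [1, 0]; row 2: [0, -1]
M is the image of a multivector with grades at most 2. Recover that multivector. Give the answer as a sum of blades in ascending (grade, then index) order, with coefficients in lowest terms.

Method: 1, rho(e1), rho(e2), rho(e3) form a trace-orthogonal basis of the 2x2 complex matrices (tr(X Y) = 2 if X = Y, else 0), so M = m0*1 + m1*rho(e1) + m2*rho(e2) + m3*rho(e3) with m0 = tr(M)/2 = -4, m1 = tr(M rho(e1))/2 = -1, m2 = tr(M rho(e2))/2 = 4/3, m3 = tr(M rho(e3))/2 = 0.
Multiplying table entries, the bivector images are rho(e12) = I*rho(e3), rho(e13) = -I*rho(e2), rho(e23) = I*rho(e1); with real blade coefficients the real parts of m0..m3 are the coefficients of 1, e1, e2, e3 and the imaginary parts give the bivectors (e23: Im m1, e13: -Im m2, e12: Im m3).
Answer: -4 - e1 + 4/3*e2


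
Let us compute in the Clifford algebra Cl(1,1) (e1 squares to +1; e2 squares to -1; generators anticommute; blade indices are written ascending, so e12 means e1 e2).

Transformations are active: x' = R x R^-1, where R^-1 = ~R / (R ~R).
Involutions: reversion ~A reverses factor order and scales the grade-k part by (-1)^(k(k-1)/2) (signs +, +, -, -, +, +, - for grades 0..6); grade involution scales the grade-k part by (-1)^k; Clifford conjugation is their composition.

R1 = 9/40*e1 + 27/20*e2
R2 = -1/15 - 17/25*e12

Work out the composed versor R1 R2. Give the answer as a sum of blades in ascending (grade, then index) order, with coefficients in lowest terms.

Distribute over the terms of R1 (each basis-blade product reordered to ascending indices, repeated generators contracted through their squares):
(9/40*e1) R2 = -3/200*e1 - 153/1000*e2
(27/20*e2) R2 = -459/500*e1 - 9/100*e2
Summing the partial products and collecting blades:
Answer: -933/1000*e1 - 243/1000*e2


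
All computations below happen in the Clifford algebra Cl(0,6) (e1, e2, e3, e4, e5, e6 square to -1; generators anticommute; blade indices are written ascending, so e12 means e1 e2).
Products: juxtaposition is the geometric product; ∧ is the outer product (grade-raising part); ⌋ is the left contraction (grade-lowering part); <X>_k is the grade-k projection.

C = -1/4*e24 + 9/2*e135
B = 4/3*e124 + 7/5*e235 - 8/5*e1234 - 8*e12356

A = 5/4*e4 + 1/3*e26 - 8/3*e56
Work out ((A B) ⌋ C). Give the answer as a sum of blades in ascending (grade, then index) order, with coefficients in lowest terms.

step 1: -5/3*e12 - 70/3*e123 + 8/3*e135 - 4/9*e146 - 56/15*e236 + 7/15*e356 - 8/15*e1346 + 7/4*e2345 - 32/9*e12456 + 214/15*e123456
step 2: 12
Answer: 12


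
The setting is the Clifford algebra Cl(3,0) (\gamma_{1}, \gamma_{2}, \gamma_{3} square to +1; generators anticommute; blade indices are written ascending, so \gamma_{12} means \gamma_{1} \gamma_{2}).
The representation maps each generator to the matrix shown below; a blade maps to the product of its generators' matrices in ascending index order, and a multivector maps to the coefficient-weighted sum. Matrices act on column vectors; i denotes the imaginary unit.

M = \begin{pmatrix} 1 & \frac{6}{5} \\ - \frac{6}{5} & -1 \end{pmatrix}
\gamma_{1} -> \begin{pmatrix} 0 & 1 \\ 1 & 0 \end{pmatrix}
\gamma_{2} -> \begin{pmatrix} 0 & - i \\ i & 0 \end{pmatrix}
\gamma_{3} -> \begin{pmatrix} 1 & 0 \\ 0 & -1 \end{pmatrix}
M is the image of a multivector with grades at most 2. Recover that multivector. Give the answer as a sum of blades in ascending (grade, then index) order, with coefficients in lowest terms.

Method: 1, rho(\gamma_{1}), rho(\gamma_{2}), rho(\gamma_{3}) form a trace-orthogonal basis of the 2x2 complex matrices (tr(X Y) = 2 if X = Y, else 0), so M = m0*1 + m1*rho(\gamma_{1}) + m2*rho(\gamma_{2}) + m3*rho(\gamma_{3}) with m0 = tr(M)/2 = 0, m1 = tr(M rho(\gamma_{1}))/2 = 0, m2 = tr(M rho(\gamma_{2}))/2 = \frac{6 i}{5}, m3 = tr(M rho(\gamma_{3}))/2 = 1.
Multiplying table entries, the bivector images are rho(\gamma_{12}) = i*rho(\gamma_{3}), rho(\gamma_{13}) = -i*rho(\gamma_{2}), rho(\gamma_{23}) = i*rho(\gamma_{1}); with real blade coefficients the real parts of m0..m3 are the coefficients of 1, \gamma_{1}, \gamma_{2}, \gamma_{3} and the imaginary parts give the bivectors (\gamma_{23}: Im m1, \gamma_{13}: -Im m2, \gamma_{12}: Im m3).
Answer: \gamma_{3} - \frac{6}{5} \gamma_{13}


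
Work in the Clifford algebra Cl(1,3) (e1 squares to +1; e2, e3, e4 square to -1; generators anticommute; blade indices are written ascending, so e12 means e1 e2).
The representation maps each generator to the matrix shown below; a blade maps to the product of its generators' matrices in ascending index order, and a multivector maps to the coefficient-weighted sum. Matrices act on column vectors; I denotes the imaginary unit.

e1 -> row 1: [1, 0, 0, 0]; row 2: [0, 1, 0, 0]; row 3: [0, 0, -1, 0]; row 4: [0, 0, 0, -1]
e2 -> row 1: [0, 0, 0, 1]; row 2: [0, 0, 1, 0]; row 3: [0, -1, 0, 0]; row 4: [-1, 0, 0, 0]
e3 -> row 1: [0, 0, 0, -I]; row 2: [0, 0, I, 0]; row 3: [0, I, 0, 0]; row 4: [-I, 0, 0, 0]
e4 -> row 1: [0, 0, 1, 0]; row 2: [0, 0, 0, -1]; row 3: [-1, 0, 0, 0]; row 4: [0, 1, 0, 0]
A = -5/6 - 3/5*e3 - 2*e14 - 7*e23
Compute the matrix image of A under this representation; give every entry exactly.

Bivector images (products of the table entries): rho(e14) = rho(e1)rho(e4) = row 1: [0, 0, 1, 0]; row 2: [0, 0, 0, -1]; row 3: [1, 0, 0, 0]; row 4: [0, -1, 0, 0]; rho(e23) = rho(e2)rho(e3) = row 1: [-I, 0, 0, 0]; row 2: [0, I, 0, 0]; row 3: [0, 0, -I, 0]; row 4: [0, 0, 0, I].
M = (-5/6)*1 + (-3/5)*rho(e3) + (-2)*rho(e14) + (-7)*rho(e23), summed entrywise (1 is the identity matrix):
Answer: row 1: [-5/6 + 7*I, 0, -2, 3*I/5]; row 2: [0, -5/6 - 7*I, -3*I/5, 2]; row 3: [-2, -3*I/5, -5/6 + 7*I, 0]; row 4: [3*I/5, 2, 0, -5/6 - 7*I]
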